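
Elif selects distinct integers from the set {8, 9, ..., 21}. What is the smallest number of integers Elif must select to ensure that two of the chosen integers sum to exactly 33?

Group the elements by complementary pair {x, 33−x}: {12,21}, {13,20}, {14,19}, …, giving 5 two-element pairs and 4 integers whose partner 33−x falls outside [8,21].
By the pigeonhole principle, treating each of those 9 groups as a pigeonhole, one can pick one integer per group — 9 integers — with no two summing to 33.
The 10th integer lands in an occupied pair, forcing a sum of 33.

10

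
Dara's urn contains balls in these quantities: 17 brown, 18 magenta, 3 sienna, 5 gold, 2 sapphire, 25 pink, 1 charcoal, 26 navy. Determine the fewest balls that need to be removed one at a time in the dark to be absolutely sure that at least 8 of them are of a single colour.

An adversary could hand out at most 7 balls per colour (4 colours run out sooner): 7 + 7 + 3 + 5 + 2 + 7 + 1 + 7 = 39 balls and still no colour has 8.
Pigeonhole: one more ball lands in a colour already at 7, so 40 draws are enough and 39 are not.

40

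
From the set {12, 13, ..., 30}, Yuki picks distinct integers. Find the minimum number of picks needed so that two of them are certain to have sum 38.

13

Group the elements by complementary pair {x, 38−x}: {12,26}, {13,25}, {14,24}, …, giving 7 two-element pairs, the single value 19 (it cannot pair with itself since the integers are distinct), and 4 integers whose partner 38−x falls outside [12,30].
Treating each of those 12 groups as a pigeonhole, one can pick one integer per group — 12 integers — with no two summing to 38.
The 13th integer lands in an occupied pair, forcing a sum of 38.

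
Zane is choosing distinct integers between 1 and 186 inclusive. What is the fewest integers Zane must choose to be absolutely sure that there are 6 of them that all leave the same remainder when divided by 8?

By pigeonhole, the 8 residue classes mod 8 are the pigeonholes.
With 40 integers one could put 5 in each residue class and have no class reach 6.
The 41st integer pushes some class to 6, so 8·5 + 1 = 41.

41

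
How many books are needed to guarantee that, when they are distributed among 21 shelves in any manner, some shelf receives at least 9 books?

With 168 books one could put exactly 8 in each of the 21 shelves, and no shelf would reach 9.
One more book must land in a shelf that already has 8, giving it 9.
So 21 × 8 + 1 = 169 books are required.

169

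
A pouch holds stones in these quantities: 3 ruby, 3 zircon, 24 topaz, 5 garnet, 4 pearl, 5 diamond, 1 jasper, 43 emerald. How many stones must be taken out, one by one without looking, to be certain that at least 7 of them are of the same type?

34

Pigeonhole: put each drawn stone into a box by type. The largest draw with every box below 7 takes min(count, 6) from each type; types with fewer than 6 contribute all they have.
Σ min(cᵢ, 6) = 3 + 3 + 6 + 5 + 4 + 5 + 1 + 6 = 33.
Draw number 33 + 1 = 34 must push one box to 7.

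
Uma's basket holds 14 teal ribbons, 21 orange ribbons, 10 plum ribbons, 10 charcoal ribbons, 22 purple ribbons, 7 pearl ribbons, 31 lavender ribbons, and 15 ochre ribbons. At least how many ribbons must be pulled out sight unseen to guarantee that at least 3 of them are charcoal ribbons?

In the worst case for collecting charcoal ribbons, every non-charcoal ribbon comes out first.
There are 14 + 21 + 10 + 22 + 7 + 31 + 15 = 120 non-charcoal ribbons altogether.
After those, each further ribbon must be charcoal, so 120 + 3 = 123 draws guarantee 3 charcoal ribbons.

123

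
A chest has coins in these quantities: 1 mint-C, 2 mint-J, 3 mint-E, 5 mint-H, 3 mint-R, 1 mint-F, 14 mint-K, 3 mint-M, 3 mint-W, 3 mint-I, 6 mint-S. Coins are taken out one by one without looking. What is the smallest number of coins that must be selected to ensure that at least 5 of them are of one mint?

An adversary could hand out at most 4 coins per mint (8 mints run out sooner): 1 + 2 + 3 + 4 + 3 + 1 + 4 + 3 + 3 + 3 + 4 = 31 coins and still no mint has 5.
By the pigeonhole principle, one more coin lands in a mint already at 4, so 32 draws are enough and 31 are not.

32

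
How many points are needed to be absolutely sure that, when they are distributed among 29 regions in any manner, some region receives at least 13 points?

349

With 348 points one could put exactly 12 in each of the 29 regions, and no region would reach 13.
By the pigeonhole principle, one more point must land in a region that already has 12, giving it 13.
So 29 × 12 + 1 = 349 points are required.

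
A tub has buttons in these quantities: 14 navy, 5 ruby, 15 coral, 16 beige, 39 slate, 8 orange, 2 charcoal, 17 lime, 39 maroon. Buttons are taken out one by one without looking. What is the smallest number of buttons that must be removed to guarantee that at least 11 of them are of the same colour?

76

The 9 colours are the holes; the buttons drawn are the pigeons.
To avoid 11 of any one colour, the worst case takes at most 10 of each colour, or every button of a colour that has fewer than 10.
That gives 10 + 5 + 10 + 10 + 10 + 8 + 2 + 10 + 10 = 75 buttons with no colour reaching 11.
The next button forces some colour to 11, so 75 + 1 = 76.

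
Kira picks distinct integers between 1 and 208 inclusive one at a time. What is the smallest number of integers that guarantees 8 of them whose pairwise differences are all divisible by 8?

57

Integers whose pairwise differences are multiples of 8 are exactly those sharing a remainder mod 8. By the pigeonhole principle, the 8 residue classes mod 8 are the pigeonholes.
With 56 integers one could put 7 in each residue class and have no class reach 8.
The 57th integer pushes some class to 8, so 8·7 + 1 = 57.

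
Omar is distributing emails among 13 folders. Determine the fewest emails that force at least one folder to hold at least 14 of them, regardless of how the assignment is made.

170

With 169 emails one could put exactly 13 in each of the 13 folders, and no folder would reach 14.
One more email must land in a folder that already has 13, giving it 14.
So 13 × 13 + 1 = 170 emails are required.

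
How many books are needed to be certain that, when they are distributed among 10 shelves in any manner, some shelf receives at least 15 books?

With 140 books one could put exactly 14 in each of the 10 shelves, and no shelf would reach 15.
One more book must land in a shelf that already has 14, giving it 15.
So 10 × 14 + 1 = 141 books are required.

141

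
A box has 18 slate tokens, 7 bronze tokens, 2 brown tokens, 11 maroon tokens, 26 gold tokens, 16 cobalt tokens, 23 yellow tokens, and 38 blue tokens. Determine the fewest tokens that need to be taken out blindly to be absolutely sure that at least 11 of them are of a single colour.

Put each drawn token into a box by colour. The largest draw with every box below 11 takes min(count, 10) from each colour; colours with fewer than 10 contribute all they have.
Σ min(cᵢ, 10) = 10 + 7 + 2 + 10 + 10 + 10 + 10 + 10 = 69.
Draw number 69 + 1 = 70 must push one box to 11.

70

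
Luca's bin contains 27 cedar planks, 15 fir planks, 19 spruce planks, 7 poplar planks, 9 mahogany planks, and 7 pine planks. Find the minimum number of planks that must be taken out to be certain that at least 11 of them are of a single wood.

Put each drawn plank into a box by wood. The largest draw with every box below 11 takes min(count, 10) from each wood; woods with fewer than 10 contribute all they have.
Σ min(cᵢ, 10) = 10 + 10 + 10 + 7 + 9 + 7 = 53.
Draw number 53 + 1 = 54 must push one box to 11.

54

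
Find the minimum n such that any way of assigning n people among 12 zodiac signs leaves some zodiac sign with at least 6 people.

61

With 60 people one could put exactly 5 in each of the 12 zodiac signs, and no zodiac sign would reach 6.
By pigeonhole, one more person must land in a zodiac sign that already has 5, giving it 6.
So 12 × 5 + 1 = 61 people are required.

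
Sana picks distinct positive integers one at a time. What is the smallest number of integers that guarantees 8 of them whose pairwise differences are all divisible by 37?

260

Integers whose pairwise differences are multiples of 37 are exactly those sharing a remainder mod 37. By pigeonhole, the 37 residue classes mod 37 are the pigeonholes.
With 259 integers one could put 7 in each residue class and have no class reach 8.
The 260th integer pushes some class to 8, so 37·7 + 1 = 260.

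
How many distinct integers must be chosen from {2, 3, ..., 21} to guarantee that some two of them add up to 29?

14

A set avoiding the sum 29 can contain at most one of each pair {x, 29−x}, plus the 6 elements whose complement lies outside the range.
The integers 2, …, 14 (13 of them) are such a set: any two sum to at least 2+3 = 5 and at most 13+14 = 27 < 29.
Pigeonhole: any 14th integer completes one of the 7 pairs, so 14 choices force a sum of 29.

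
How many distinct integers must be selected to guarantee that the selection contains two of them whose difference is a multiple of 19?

20

Integers whose pairwise differences are multiples of 19 are exactly those sharing a remainder mod 19. Pigeonhole: the 19 residue classes mod 19 are the pigeonholes.
With 19 integers one could put 1 in each residue class and have no class reach 2.
The 20th integer pushes some class to 2, so 19·1 + 1 = 20.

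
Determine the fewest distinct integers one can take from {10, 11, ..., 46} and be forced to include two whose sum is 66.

25

A set avoiding the sum 66 can contain at most one of each pair {x, 66−x}, plus the 11 elements whose complement lies outside the range or equal to its own complement.
The integers 10, …, 33 (24 of them) are such a set: any two sum to at least 10+11 = 21 and at most 32+33 = 65 < 66.
Pigeonhole: any 25th integer completes one of the 13 pairs, so 25 choices force a sum of 66.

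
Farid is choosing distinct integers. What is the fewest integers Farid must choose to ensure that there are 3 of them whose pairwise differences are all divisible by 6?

13

Integers whose pairwise differences are multiples of 6 are exactly those sharing a remainder mod 6. The 6 residue classes mod 6 are the pigeonholes.
With 12 integers one could put 2 in each residue class and have no class reach 3.
The 13th integer pushes some class to 3, so 6·2 + 1 = 13.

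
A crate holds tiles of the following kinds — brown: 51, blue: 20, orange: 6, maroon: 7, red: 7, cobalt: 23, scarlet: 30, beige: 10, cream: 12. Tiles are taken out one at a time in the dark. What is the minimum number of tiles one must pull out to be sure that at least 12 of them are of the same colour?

An adversary could hand out at most 11 tiles per colour (4 colours run out sooner): 11 + 11 + 6 + 7 + 7 + 11 + 11 + 10 + 11 = 85 tiles and still no colour has 12.
By the pigeonhole principle, one more tile lands in a colour already at 11, so 86 draws are enough and 85 are not.

86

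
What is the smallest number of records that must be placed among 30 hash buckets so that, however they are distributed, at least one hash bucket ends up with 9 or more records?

With 240 records one could put exactly 8 in each of the 30 hash buckets, and no hash bucket would reach 9.
One more record must land in a hash bucket that already has 8, giving it 9.
So 30 × 8 + 1 = 241 records are required.

241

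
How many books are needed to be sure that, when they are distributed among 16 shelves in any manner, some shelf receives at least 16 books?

With 240 books one could put exactly 15 in each of the 16 shelves, and no shelf would reach 16.
One more book must land in a shelf that already has 15, giving it 16.
So 16 × 15 + 1 = 241 books are required.

241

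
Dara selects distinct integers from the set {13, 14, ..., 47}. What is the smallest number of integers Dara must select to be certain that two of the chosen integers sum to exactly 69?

23

Two chosen integers sum to 69 exactly when both halves of some pair {x, 69−x} with 22 ≤ x ≤ 69−x ≤ 47 are chosen — 13 such pairs.
The remaining 9 elements (those with no distinct partner in range) can never complete a 69-sum, so the worst case takes all of them and one from each pair: 9 + 13 = 22.
By the pigeonhole principle, the 23rd integer has to be the second member of some pair, so 22 + 1 = 23.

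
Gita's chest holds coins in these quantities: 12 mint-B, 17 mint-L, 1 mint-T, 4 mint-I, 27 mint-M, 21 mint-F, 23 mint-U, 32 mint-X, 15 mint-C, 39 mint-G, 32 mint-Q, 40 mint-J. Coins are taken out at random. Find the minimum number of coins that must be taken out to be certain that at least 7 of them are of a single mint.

66

Put each drawn coin into a box by mint. The largest draw with every box below 7 takes min(count, 6) from each mint; mints with fewer than 6 contribute all they have.
Σ min(cᵢ, 6) = 6 + 6 + 1 + 4 + 6 + 6 + 6 + 6 + 6 + 6 + 6 + 6 = 65.
Draw number 65 + 1 = 66 must push one box to 7.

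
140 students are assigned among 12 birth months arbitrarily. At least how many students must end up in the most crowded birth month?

12

By the pigeonhole principle, the 12 birth months are the holes and the 140 students are the pigeons.
If every birth month held at most 11 students, the total would be at most 12 × 11 = 132, which is less than 140.
So some birth month holds at least ⌈140/12⌉ = 12 students.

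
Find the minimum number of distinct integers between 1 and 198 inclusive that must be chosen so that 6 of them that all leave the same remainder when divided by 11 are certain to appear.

The 11 residue classes mod 11 are the pigeonholes.
With 55 integers one could put 5 in each residue class and have no class reach 6.
The 56th integer pushes some class to 6, so 11·5 + 1 = 56.

56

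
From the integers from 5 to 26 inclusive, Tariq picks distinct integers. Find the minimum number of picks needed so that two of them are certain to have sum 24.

16

A set avoiding the sum 24 can contain at most one of each pair {x, 24−x}, plus the 8 elements whose complement lies outside the range or equal to its own complement.
The integers 12, …, 26 (15 of them) are such a set: any two sum to at least 12+13 = 25 > 24.
Any 16th integer completes one of the 7 pairs, so 16 choices force a sum of 24.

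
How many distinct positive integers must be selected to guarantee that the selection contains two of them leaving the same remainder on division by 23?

24

The 23 residue classes mod 23 are the pigeonholes.
With 23 integers one could put 1 in each residue class and have no class reach 2.
The 24th integer pushes some class to 2, so 23·1 + 1 = 24.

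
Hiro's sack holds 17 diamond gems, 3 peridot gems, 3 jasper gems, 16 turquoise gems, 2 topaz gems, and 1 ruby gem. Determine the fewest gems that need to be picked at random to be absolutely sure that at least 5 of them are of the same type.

Pigeonhole: put each drawn gem into a box by type. The largest draw with every box below 5 takes min(count, 4) from each type; types with fewer than 4 contribute all they have.
Σ min(cᵢ, 4) = 4 + 3 + 3 + 4 + 2 + 1 = 17.
Draw number 17 + 1 = 18 must push one box to 5.

18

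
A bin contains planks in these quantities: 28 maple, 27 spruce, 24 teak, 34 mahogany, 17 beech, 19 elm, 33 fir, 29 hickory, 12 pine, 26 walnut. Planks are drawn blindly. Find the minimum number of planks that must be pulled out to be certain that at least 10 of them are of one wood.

Pigeonhole: put each drawn plank into a box by wood. The largest draw with every box below 10 takes min(count, 9) from each wood.
Σ min(cᵢ, 9) = 9 + 9 + 9 + 9 + 9 + 9 + 9 + 9 + 9 + 9 = 90.
Draw number 90 + 1 = 91 must push one box to 10.

91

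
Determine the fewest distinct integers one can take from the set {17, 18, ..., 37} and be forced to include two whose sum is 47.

Group the elements by complementary pair {x, 47−x}: {17,30}, {18,29}, {19,28}, …, giving 7 two-element pairs and 7 integers whose partner 47−x falls outside [17,37].
By the pigeonhole principle, treating each of those 14 groups as a pigeonhole, one can pick one integer per group — 14 integers — with no two summing to 47.
The 15th integer lands in an occupied pair, forcing a sum of 47.

15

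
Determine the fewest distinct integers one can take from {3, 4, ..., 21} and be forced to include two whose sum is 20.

13

A set avoiding the sum 20 can contain at most one of each pair {x, 20−x}, plus the 5 elements whose complement lies outside the range or equal to its own complement.
The integers 10, …, 21 (12 of them) are such a set: any two sum to at least 10+11 = 21 > 20.
Any 13th integer completes one of the 7 pairs, so 13 choices force a sum of 20.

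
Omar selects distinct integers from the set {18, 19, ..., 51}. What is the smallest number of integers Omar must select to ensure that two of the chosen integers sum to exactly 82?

A set avoiding the sum 82 can contain at most one of each pair {x, 82−x}, plus the 14 elements whose complement lies outside the range or equal to its own complement.
The integers 18, …, 41 (24 of them) are such a set: any two sum to at least 18+19 = 37 and at most 40+41 = 81 < 82.
Any 25th integer completes one of the 10 pairs, so 25 choices force a sum of 82.

25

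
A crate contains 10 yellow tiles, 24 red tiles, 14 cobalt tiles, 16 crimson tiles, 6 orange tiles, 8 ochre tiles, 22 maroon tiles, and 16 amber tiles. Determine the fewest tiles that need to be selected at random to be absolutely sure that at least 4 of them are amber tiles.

104

In the worst case for collecting amber tiles, every non-amber tile comes out first.
There are 10 + 24 + 14 + 16 + 6 + 8 + 22 = 100 non-amber tiles altogether.
After those, each further tile must be amber, so 100 + 4 = 104 draws guarantee 4 amber tiles.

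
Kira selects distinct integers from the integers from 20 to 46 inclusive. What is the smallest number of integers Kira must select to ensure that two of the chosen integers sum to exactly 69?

16

Two chosen integers sum to 69 exactly when both halves of some pair {x, 69−x} with 23 ≤ x ≤ 69−x ≤ 46 are chosen — 12 such pairs.
The remaining 3 elements (those with no distinct partner in range) can never complete a 69-sum, so the worst case takes all of them and one from each pair: 3 + 12 = 15.
The 16th integer has to be the second member of some pair, so 15 + 1 = 16.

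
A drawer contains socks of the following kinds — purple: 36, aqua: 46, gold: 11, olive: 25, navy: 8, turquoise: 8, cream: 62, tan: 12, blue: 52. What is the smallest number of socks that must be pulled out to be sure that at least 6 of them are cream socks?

204

In the worst case for collecting cream socks, every non-cream sock comes out first.
There are 36 + 46 + 11 + 25 + 8 + 8 + 12 + 52 = 198 non-cream socks altogether.
After those, each further sock must be cream, so 198 + 6 = 204 draws guarantee 6 cream socks.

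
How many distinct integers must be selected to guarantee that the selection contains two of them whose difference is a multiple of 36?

37

Integers whose pairwise differences are multiples of 36 are exactly those sharing a remainder mod 36. The 36 residue classes mod 36 are the pigeonholes.
With 36 integers one could put 1 in each residue class and have no class reach 2.
The 37th integer pushes some class to 2, so 36·1 + 1 = 37.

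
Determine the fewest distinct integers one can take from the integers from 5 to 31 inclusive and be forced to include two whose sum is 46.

20

Two chosen integers sum to 46 exactly when both halves of some pair {x, 46−x} with 15 ≤ x ≤ 46−x ≤ 31 are chosen — 8 such pairs.
The remaining 11 elements (those with no distinct partner in range) can never complete a 46-sum, so the worst case takes all of them and one from each pair: 11 + 8 = 19.
The 20th integer has to be the second member of some pair, so 19 + 1 = 20.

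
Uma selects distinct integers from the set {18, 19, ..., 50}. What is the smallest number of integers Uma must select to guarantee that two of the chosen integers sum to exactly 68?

18

A set avoiding the sum 68 can contain at most one of each pair {x, 68−x}, plus the 1 element equal to its own complement.
The integers 34, …, 50 (17 of them) are such a set: any two sum to at least 34+35 = 69 > 68.
Pigeonhole: any 18th integer completes one of the 16 pairs, so 18 choices force a sum of 68.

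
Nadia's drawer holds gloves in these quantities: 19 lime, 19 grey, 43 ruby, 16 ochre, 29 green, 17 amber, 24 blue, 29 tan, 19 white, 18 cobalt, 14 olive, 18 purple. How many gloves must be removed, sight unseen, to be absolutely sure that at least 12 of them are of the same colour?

133

An adversary could hand out at most 11 gloves per colour: 11 + 11 + 11 + 11 + 11 + 11 + 11 + 11 + 11 + 11 + 11 + 11 = 132 gloves and still no colour has 12.
Pigeonhole: one more glove lands in a colour already at 11, so 133 draws are enough and 132 are not.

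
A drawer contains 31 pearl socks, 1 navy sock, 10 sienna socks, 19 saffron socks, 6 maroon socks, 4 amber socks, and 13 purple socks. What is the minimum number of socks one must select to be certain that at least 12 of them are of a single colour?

By the pigeonhole principle, the 7 colours are the holes; the socks drawn are the pigeons.
To avoid 12 of any one colour, the worst case takes at most 11 of each colour, or every sock of a colour that has fewer than 11.
That gives 11 + 1 + 10 + 11 + 6 + 4 + 11 = 54 socks with no colour reaching 12.
The next sock forces some colour to 12, so 54 + 1 = 55.

55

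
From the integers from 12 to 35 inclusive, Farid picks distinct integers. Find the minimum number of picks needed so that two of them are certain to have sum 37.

Two chosen integers sum to 37 exactly when both halves of some pair {x, 37−x} with 12 ≤ x ≤ 37−x ≤ 25 are chosen — 7 such pairs.
The remaining 10 elements (those with no distinct partner in range) can never complete a 37-sum, so the worst case takes all of them and one from each pair: 10 + 7 = 17.
By the pigeonhole principle, the 18th integer has to be the second member of some pair, so 17 + 1 = 18.

18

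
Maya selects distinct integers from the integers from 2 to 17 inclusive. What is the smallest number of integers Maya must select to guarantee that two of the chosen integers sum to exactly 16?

11

Group the elements by complementary pair {x, 16−x}: {2,14}, {3,13}, {4,12}, …, giving 6 two-element pairs, the single value 8 (it cannot pair with itself since the integers are distinct), and 3 integers whose partner 16−x falls outside [2,17].
Pigeonhole: treating each of those 10 groups as a pigeonhole, one can pick one integer per group — 10 integers — with no two summing to 16.
The 11th integer lands in an occupied pair, forcing a sum of 16.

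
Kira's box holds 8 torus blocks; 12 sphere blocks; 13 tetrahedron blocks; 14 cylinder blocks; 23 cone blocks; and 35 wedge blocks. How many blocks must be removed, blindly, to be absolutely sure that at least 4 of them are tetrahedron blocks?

96

In the worst case for collecting tetrahedron blocks, every non-tetrahedron block comes out first.
There are 8 + 12 + 14 + 23 + 35 = 92 non-tetrahedron blocks altogether.
After those, each further block must be tetrahedron, so 92 + 4 = 96 draws guarantee 4 tetrahedron blocks.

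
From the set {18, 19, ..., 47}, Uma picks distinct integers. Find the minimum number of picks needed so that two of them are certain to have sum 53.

22

Two chosen integers sum to 53 exactly when both halves of some pair {x, 53−x} with 18 ≤ x ≤ 53−x ≤ 35 are chosen — 9 such pairs.
The remaining 12 elements (those with no distinct partner in range) can never complete a 53-sum, so the worst case takes all of them and one from each pair: 12 + 9 = 21.
By the pigeonhole principle, the 22nd integer has to be the second member of some pair, so 21 + 1 = 22.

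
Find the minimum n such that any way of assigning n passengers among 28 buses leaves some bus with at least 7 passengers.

169

With 168 passengers one could put exactly 6 in each of the 28 buses, and no bus would reach 7.
By pigeonhole, one more passenger must land in a bus that already has 6, giving it 7.
So 28 × 6 + 1 = 169 passengers are required.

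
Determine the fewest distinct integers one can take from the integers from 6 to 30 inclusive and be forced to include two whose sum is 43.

17

A set avoiding the sum 43 can contain at most one of each pair {x, 43−x}, plus the 7 elements whose complement lies outside the range.
The integers 6, …, 21 (16 of them) are such a set: any two sum to at least 6+7 = 13 and at most 20+21 = 41 < 43.
Pigeonhole: any 17th integer completes one of the 9 pairs, so 17 choices force a sum of 43.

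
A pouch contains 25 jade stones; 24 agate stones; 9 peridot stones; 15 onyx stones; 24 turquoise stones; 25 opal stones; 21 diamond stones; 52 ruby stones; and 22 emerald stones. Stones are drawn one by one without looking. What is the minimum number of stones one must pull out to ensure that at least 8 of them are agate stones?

In the worst case for collecting agate stones, every non-agate stone comes out first.
There are 25 + 9 + 15 + 24 + 25 + 21 + 52 + 22 = 193 non-agate stones altogether.
After those, each further stone must be agate, so 193 + 8 = 201 draws guarantee 8 agate stones.

201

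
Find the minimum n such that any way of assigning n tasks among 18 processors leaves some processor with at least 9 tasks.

145

With 144 tasks one could put exactly 8 in each of the 18 processors, and no processor would reach 9.
Pigeonhole: one more task must land in a processor that already has 8, giving it 9.
So 18 × 8 + 1 = 145 tasks are required.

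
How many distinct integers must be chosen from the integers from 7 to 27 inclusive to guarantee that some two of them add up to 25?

Group the elements by complementary pair {x, 25−x}: {7,18}, {8,17}, {9,16}, …, giving 6 two-element pairs and 9 integers whose partner 25−x falls outside [7,27].
Treating each of those 15 groups as a pigeonhole, one can pick one integer per group — 15 integers — with no two summing to 25.
The 16th integer lands in an occupied pair, forcing a sum of 25.

16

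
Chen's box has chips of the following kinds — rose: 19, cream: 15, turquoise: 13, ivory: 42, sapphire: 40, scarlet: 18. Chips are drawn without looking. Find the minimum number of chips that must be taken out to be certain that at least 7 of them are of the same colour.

37

By pigeonhole, the 6 colours are the holes; the chips drawn are the pigeons.
To avoid 7 of any one colour, the worst case takes at most 6 of each colour.
That gives 6 + 6 + 6 + 6 + 6 + 6 = 36 chips with no colour reaching 7.
The next chip forces some colour to 7, so 36 + 1 = 37.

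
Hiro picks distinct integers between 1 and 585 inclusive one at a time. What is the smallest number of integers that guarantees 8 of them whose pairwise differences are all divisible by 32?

225

Integers whose pairwise differences are multiples of 32 are exactly those sharing a remainder mod 32. By pigeonhole, the 32 residue classes mod 32 are the pigeonholes.
With 224 integers one could put 7 in each residue class and have no class reach 8.
The 225th integer pushes some class to 8, so 32·7 + 1 = 225.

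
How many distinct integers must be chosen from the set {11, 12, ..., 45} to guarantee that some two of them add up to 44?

25

Group the elements by complementary pair {x, 44−x}: {11,33}, {12,32}, {13,31}, …, giving 11 two-element pairs, the single value 22 (it cannot pair with itself since the integers are distinct), and 12 integers whose partner 44−x falls outside [11,45].
By the pigeonhole principle, treating each of those 24 groups as a pigeonhole, one can pick one integer per group — 24 integers — with no two summing to 44.
The 25th integer lands in an occupied pair, forcing a sum of 44.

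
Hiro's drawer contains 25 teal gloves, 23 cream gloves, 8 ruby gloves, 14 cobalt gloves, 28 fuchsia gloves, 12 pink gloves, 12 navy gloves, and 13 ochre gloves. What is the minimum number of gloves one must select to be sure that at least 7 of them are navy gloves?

In the worst case for collecting navy gloves, every non-navy glove comes out first.
There are 25 + 23 + 8 + 14 + 28 + 12 + 13 = 123 non-navy gloves altogether.
After those, each further glove must be navy, so 123 + 7 = 130 draws guarantee 7 navy gloves.

130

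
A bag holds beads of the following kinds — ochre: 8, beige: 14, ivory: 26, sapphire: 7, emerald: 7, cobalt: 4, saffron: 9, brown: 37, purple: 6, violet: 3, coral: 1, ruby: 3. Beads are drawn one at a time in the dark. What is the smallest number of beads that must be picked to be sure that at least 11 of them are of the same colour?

79

Put each drawn bead into a box by colour. The largest draw with every box below 11 takes min(count, 10) from each colour; colours with fewer than 10 contribute all they have.
Σ min(cᵢ, 10) = 8 + 10 + 10 + 7 + 7 + 4 + 9 + 10 + 6 + 3 + 1 + 3 = 78.
Draw number 78 + 1 = 79 must push one box to 11.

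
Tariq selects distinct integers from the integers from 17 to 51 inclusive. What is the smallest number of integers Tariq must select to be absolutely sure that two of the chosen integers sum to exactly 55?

Two chosen integers sum to 55 exactly when both halves of some pair {x, 55−x} with 17 ≤ x ≤ 55−x ≤ 38 are chosen — 11 such pairs.
The remaining 13 elements (those with no distinct partner in range) can never complete a 55-sum, so the worst case takes all of them and one from each pair: 13 + 11 = 24.
Pigeonhole: the 25th integer has to be the second member of some pair, so 24 + 1 = 25.

25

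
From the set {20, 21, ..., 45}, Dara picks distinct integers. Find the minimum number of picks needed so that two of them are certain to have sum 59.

Group the elements by complementary pair {x, 59−x}: {20,39}, {21,38}, {22,37}, …, giving 10 two-element pairs and 6 integers whose partner 59−x falls outside [20,45].
Treating each of those 16 groups as a pigeonhole, one can pick one integer per group — 16 integers — with no two summing to 59.
The 17th integer lands in an occupied pair, forcing a sum of 59.

17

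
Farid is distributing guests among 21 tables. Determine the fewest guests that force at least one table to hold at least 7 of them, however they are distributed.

127

With 126 guests one could put exactly 6 in each of the 21 tables, and no table would reach 7.
Pigeonhole: one more guest must land in a table that already has 6, giving it 7.
So 21 × 6 + 1 = 127 guests are required.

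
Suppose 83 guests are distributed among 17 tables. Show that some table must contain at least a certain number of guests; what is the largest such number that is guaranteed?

The 17 tables are the holes and the 83 guests are the pigeons.
If every table held at most 4 guests, the total would be at most 17 × 4 = 68, which is less than 83.
So some table holds at least ⌈83/17⌉ = 5 guests.

5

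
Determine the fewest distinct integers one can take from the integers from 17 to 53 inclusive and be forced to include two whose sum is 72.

21

Group the elements by complementary pair {x, 72−x}: {19,53}, {20,52}, {21,51}, …, giving 17 two-element pairs, the single value 36 (it cannot pair with itself since the integers are distinct), and 2 integers whose partner 72−x falls outside [17,53].
Treating each of those 20 groups as a pigeonhole, one can pick one integer per group — 20 integers — with no two summing to 72.
The 21st integer lands in an occupied pair, forcing a sum of 72.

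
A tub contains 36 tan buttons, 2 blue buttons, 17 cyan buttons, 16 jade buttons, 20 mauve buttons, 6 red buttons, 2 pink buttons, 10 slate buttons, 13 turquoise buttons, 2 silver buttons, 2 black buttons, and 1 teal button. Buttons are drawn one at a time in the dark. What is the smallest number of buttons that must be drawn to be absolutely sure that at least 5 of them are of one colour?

38

Put each drawn button into a box by colour. The largest draw with every box below 5 takes min(count, 4) from each colour; colours with fewer than 4 contribute all they have.
Σ min(cᵢ, 4) = 4 + 2 + 4 + 4 + 4 + 4 + 2 + 4 + 4 + 2 + 2 + 1 = 37.
Draw number 37 + 1 = 38 must push one box to 5.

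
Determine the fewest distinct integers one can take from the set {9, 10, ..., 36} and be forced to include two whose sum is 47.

16

A set avoiding the sum 47 can contain at most one of each pair {x, 47−x}, plus the 2 elements whose complement lies outside the range.
The integers 9, …, 23 (15 of them) are such a set: any two sum to at least 9+10 = 19 and at most 22+23 = 45 < 47.
Pigeonhole: any 16th integer completes one of the 13 pairs, so 16 choices force a sum of 47.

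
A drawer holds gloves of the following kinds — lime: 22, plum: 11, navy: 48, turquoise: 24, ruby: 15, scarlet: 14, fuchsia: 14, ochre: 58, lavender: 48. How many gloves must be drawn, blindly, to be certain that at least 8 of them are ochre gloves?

In the worst case for collecting ochre gloves, every non-ochre glove comes out first.
There are 22 + 11 + 48 + 24 + 15 + 14 + 14 + 48 = 196 non-ochre gloves altogether.
After those, each further glove must be ochre, so 196 + 8 = 204 draws guarantee 8 ochre gloves.

204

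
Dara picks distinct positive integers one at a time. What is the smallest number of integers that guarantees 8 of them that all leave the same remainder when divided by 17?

120

The 17 residue classes mod 17 are the pigeonholes.
With 119 integers one could put 7 in each residue class and have no class reach 8.
The 120th integer pushes some class to 8, so 17·7 + 1 = 120.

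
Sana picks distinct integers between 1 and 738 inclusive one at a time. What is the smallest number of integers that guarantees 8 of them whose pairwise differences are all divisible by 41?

Integers whose pairwise differences are multiples of 41 are exactly those sharing a remainder mod 41. The 41 residue classes mod 41 are the pigeonholes.
With 287 integers one could put 7 in each residue class and have no class reach 8.
The 288th integer pushes some class to 8, so 41·7 + 1 = 288.

288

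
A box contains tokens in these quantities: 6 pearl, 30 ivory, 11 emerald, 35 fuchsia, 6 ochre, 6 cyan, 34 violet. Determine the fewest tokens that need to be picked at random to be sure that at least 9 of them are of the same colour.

Put each drawn token into a box by colour. The largest draw with every box below 9 takes min(count, 8) from each colour; colours with fewer than 8 contribute all they have.
Σ min(cᵢ, 8) = 6 + 8 + 8 + 8 + 6 + 6 + 8 = 50.
Draw number 50 + 1 = 51 must push one box to 9.

51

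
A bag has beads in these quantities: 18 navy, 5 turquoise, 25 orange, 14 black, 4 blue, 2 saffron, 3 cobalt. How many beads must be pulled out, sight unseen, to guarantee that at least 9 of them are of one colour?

Put each drawn bead into a box by colour. The largest draw with every box below 9 takes min(count, 8) from each colour; colours with fewer than 8 contribute all they have.
Σ min(cᵢ, 8) = 8 + 5 + 8 + 8 + 4 + 2 + 3 = 38.
Draw number 38 + 1 = 39 must push one box to 9.

39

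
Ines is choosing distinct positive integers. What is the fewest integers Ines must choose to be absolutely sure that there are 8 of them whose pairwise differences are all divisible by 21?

Integers whose pairwise differences are multiples of 21 are exactly those sharing a remainder mod 21. By pigeonhole, the 21 residue classes mod 21 are the pigeonholes.
With 147 integers one could put 7 in each residue class and have no class reach 8.
The 148th integer pushes some class to 8, so 21·7 + 1 = 148.

148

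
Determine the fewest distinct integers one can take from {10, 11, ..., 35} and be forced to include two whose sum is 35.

Two chosen integers sum to 35 exactly when both halves of some pair {x, 35−x} with 10 ≤ x ≤ 35−x ≤ 25 are chosen — 8 such pairs.
The remaining 10 elements (those with no distinct partner in range) can never complete a 35-sum, so the worst case takes all of them and one from each pair: 10 + 8 = 18.
The 19th integer has to be the second member of some pair, so 18 + 1 = 19.

19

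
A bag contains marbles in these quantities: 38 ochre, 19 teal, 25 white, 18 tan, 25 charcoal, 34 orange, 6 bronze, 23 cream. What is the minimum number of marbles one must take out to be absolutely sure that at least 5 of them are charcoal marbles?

In the worst case for collecting charcoal marbles, every non-charcoal marble comes out first.
There are 38 + 19 + 25 + 18 + 34 + 6 + 23 = 163 non-charcoal marbles altogether.
After those, each further marble must be charcoal, so 163 + 5 = 168 draws guarantee 5 charcoal marbles.

168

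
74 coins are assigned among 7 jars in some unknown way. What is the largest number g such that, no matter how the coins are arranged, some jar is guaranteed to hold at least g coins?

The 7 jars are the holes and the 74 coins are the pigeons.
If every jar held at most 10 coins, the total would be at most 7 × 10 = 70, which is less than 74.
So some jar holds at least ⌈74/7⌉ = 11 coins.

11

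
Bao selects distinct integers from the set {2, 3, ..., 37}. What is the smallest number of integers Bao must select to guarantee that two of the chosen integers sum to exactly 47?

23

A set avoiding the sum 47 can contain at most one of each pair {x, 47−x}, plus the 8 elements whose complement lies outside the range.
The integers 2, …, 23 (22 of them) are such a set: any two sum to at least 2+3 = 5 and at most 22+23 = 45 < 47.
Any 23rd integer completes one of the 14 pairs, so 23 choices force a sum of 47.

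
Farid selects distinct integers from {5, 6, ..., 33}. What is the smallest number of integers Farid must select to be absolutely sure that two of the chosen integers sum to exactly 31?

Group the elements by complementary pair {x, 31−x}: {5,26}, {6,25}, {7,24}, …, giving 11 two-element pairs and 7 integers whose partner 31−x falls outside [5,33].
Pigeonhole: treating each of those 18 groups as a pigeonhole, one can pick one integer per group — 18 integers — with no two summing to 31.
The 19th integer lands in an occupied pair, forcing a sum of 31.

19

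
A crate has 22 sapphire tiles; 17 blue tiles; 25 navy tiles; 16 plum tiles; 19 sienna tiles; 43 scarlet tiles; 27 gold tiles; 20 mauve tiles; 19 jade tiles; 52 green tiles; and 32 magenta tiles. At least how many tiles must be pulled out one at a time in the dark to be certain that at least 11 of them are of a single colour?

An adversary could hand out at most 10 tiles per colour: 10 + 10 + 10 + 10 + 10 + 10 + 10 + 10 + 10 + 10 + 10 = 110 tiles and still no colour has 11.
One more tile lands in a colour already at 10, so 111 draws are enough and 110 are not.

111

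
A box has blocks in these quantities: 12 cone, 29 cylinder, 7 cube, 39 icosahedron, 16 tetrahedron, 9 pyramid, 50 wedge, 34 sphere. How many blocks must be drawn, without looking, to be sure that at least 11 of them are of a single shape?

77

Pigeonhole: the 8 shapes are the holes; the blocks drawn are the pigeons.
To avoid 11 of any one shape, the worst case takes at most 10 of each shape, or every block of a shape that has fewer than 10.
That gives 10 + 10 + 7 + 10 + 10 + 9 + 10 + 10 = 76 blocks with no shape reaching 11.
The next block forces some shape to 11, so 76 + 1 = 77.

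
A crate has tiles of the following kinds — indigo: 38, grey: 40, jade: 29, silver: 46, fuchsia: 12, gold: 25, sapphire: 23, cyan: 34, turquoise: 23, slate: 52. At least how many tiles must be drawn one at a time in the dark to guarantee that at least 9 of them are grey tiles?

291

In the worst case for collecting grey tiles, every non-grey tile comes out first.
There are 38 + 29 + 46 + 12 + 25 + 23 + 34 + 23 + 52 = 282 non-grey tiles altogether.
After those, each further tile must be grey, so 282 + 9 = 291 draws guarantee 9 grey tiles.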